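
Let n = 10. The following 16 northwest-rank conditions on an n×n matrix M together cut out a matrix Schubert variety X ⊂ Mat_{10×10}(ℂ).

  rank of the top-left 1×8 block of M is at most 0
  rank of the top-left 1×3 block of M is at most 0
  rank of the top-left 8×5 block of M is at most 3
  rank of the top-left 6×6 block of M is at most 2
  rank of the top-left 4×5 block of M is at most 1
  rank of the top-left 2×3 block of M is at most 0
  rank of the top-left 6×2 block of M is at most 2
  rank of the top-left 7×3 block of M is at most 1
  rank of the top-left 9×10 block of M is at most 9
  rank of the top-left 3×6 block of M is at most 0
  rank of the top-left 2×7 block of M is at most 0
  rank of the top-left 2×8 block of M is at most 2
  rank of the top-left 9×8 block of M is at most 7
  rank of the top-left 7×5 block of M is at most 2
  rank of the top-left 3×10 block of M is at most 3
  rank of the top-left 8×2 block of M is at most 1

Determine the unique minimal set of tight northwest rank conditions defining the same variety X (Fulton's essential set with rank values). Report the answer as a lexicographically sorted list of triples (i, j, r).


Reconstructing r_w from the 16 given conditions:

  R[1]: 0 0 0 0 0 0 0 0 1 1
  R[2]: 0 0 0 0 0 0 0 1 2 2
  R[3]: 0 0 0 0 0 0 1 2 3 3
  R[4]: 1 1 1 1 1 1 2 3 4 4
  R[5]: 1 1 1 2 2 2 3 4 5 5
  R[6]: 1 1 1 2 2 2 3 4 5 6
  R[7]: 1 1 1 2 2 3 4 5 6 7
  R[8]: 1 1 2 3 3 4 5 6 7 8
  R[9]: 1 2 3 4 4 5 6 7 8 9
  R[10]: 1 2 3 4 5 6 7 8 9 10

giving w = (9, 8, 7, 1, 4, 10, 6, 3, 2, 5) via Δ²R.

Rothe diagram D(w) (31 cells), 7 SE-corners (essential conditions):

[(1, 8, 0), (2, 7, 0), (3, 6, 0), (6, 6, 2), (7, 3, 1), (7, 5, 2), (8, 2, 1)]


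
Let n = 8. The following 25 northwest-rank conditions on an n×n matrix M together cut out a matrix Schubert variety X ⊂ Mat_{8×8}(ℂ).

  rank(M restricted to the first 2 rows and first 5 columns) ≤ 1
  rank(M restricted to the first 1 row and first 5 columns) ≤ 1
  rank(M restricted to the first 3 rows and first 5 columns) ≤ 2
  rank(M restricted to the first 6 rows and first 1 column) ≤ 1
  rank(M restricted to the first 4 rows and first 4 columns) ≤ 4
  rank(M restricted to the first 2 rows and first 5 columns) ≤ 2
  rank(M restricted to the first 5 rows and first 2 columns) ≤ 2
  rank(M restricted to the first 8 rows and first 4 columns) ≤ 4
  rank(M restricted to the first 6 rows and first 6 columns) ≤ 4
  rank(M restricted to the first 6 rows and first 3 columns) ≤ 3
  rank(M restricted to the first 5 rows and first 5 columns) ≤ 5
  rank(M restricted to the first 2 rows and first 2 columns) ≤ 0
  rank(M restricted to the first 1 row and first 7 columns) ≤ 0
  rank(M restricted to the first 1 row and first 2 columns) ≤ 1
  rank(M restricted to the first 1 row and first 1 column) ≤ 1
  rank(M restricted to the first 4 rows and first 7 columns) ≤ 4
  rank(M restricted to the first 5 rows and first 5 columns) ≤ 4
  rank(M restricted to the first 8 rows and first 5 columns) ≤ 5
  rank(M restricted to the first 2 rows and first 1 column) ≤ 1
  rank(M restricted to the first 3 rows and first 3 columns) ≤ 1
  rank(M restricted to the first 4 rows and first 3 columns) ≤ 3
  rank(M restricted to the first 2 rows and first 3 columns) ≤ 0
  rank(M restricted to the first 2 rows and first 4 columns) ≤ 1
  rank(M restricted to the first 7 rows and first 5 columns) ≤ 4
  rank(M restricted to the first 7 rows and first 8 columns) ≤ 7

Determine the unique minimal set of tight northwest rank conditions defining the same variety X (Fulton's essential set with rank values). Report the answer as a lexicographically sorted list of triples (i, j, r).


Reconstructing r_w from the 25 given conditions:

  row 1: 0 | 0 | 0 | 0 | 0 | 0 | 0 | 1
  row 2: 0 | 0 | 0 | 1 | 1 | 1 | 1 | 2
  row 3: 1 | 1 | 1 | 2 | 2 | 2 | 2 | 3
  row 4: 1 | 2 | 2 | 3 | 3 | 3 | 3 | 4
  row 5: 1 | 2 | 3 | 4 | 4 | 4 | 4 | 5
  row 6: 1 | 2 | 3 | 4 | 4 | 4 | 5 | 6
  row 7: 1 | 2 | 3 | 4 | 4 | 5 | 6 | 7
  row 8: 1 | 2 | 3 | 4 | 5 | 6 | 7 | 8

second differences of R give the permutation w = (8, 4, 1, 2, 3, 7, 6, 5).

Fulton essential set (4 of the 13 Rothe cells):

[(1, 7, 0), (2, 3, 0), (6, 6, 4), (7, 5, 4)]


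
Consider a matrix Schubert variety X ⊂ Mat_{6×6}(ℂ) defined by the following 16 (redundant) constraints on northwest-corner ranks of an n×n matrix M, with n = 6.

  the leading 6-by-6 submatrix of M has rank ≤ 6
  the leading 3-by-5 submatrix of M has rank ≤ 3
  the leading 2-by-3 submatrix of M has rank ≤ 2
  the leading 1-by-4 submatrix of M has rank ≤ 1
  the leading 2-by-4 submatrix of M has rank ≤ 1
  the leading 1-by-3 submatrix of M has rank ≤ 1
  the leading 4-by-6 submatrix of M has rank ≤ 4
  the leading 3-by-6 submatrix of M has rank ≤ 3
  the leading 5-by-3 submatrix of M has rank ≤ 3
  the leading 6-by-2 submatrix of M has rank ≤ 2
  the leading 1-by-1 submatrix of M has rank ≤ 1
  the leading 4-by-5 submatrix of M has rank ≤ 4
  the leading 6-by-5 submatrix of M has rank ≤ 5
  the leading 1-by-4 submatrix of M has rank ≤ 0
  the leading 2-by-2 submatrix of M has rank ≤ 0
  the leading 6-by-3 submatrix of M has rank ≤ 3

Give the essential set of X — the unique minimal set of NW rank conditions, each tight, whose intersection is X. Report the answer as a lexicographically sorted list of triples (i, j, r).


Computing R[i][j] = min implied NW-rank bound (n=6, 16 conditions):

  row 1: 0 0 0 0 1 1
  row 2: 0 0 1 1 2 2
  row 3: 1 1 2 2 3 3
  row 4: 1 2 3 3 4 4
  row 5: 1 2 3 4 5 5
  row 6: 1 2 3 4 5 6

giving w = (5, 3, 1, 2, 4, 6) via Δ²R.

Rothe diagram D(w) (6 cells), 2 SE-corners (essential conditions):

[(1, 4, 0), (2, 2, 0)]


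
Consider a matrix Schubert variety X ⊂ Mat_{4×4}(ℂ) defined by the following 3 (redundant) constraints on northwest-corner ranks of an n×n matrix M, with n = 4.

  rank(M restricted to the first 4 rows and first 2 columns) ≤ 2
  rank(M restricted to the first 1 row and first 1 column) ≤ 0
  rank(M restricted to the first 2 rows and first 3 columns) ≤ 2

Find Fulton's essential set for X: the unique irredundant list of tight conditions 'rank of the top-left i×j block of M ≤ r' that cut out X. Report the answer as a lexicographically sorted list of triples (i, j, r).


Reconstructing r_w from the 3 given conditions:

  R[1]: 0 | 1 | 1 | 1
  R[2]: 1 | 2 | 2 | 2
  R[3]: 1 | 2 | 3 | 3
  R[4]: 1 | 2 | 3 | 4

giving w = (2, 1, 3, 4) via Δ²R.

1 SE-corner of the 1-cell Rothe diagram gives Ess(w):

[(1, 1, 0)]


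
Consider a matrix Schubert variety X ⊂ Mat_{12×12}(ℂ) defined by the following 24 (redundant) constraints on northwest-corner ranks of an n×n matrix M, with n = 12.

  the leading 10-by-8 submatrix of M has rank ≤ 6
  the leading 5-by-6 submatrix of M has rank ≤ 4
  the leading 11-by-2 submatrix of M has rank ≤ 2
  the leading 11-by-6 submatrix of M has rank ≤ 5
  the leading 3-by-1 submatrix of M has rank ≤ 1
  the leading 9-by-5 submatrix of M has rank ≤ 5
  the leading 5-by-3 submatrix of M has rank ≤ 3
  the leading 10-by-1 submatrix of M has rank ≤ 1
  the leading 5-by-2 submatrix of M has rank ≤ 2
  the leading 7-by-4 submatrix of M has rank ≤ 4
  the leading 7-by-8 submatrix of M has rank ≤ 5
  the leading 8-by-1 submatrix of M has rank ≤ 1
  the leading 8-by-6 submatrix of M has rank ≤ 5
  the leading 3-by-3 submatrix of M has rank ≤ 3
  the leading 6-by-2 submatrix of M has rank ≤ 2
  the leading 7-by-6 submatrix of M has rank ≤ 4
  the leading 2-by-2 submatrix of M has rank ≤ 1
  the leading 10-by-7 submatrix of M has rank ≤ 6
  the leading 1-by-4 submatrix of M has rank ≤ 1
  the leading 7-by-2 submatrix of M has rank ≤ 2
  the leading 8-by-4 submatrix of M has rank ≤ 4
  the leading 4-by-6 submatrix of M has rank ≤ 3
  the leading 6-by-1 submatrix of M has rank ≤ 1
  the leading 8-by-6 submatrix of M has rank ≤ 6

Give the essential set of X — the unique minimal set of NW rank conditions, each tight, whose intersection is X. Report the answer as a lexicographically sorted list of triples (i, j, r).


Propagating the 24 rank bounds to every northwest block:

  row 1: 1, 1, 1, 1, 1, 1, 1, 1, 1, 1, 1, 1
  row 2: 1, 1, 2, 2, 2, 2, 2, 2, 2, 2, 2, 2
  row 3: 1, 2, 3, 3, 3, 3, 3, 3, 3, 3, 3, 3
  row 4: 1, 2, 3, 3, 3, 3, 4, 4, 4, 4, 4, 4
  row 5: 1, 2, 3, 4, 4, 4, 5, 5, 5, 5, 5, 5
  row 6: 1, 2, 3, 4, 4, 4, 5, 5, 6, 6, 6, 6
  row 7: 1, 2, 3, 4, 4, 4, 5, 5, 6, 7, 7, 7
  row 8: 1, 2, 3, 4, 5, 5, 6, 6, 7, 8, 8, 8
  row 9: 1, 2, 3, 4, 5, 5, 6, 6, 7, 8, 9, 9
  row 10: 1, 2, 3, 4, 5, 5, 6, 6, 7, 8, 9, 10
  row 11: 1, 2, 3, 4, 5, 5, 6, 7, 8, 9, 10, 11
  row 12: 1, 2, 3, 4, 5, 6, 7, 8, 9, 10, 11, 12

so w = (1, 3, 2, 7, 4, 9, 10, 5, 11, 12, 8, 6).

D(w) has 15 cells with 6 SE-corners; essential set:

[(2, 2, 1), (4, 6, 3), (7, 6, 4), (7, 8, 5), (10, 8, 6), (11, 6, 5)]


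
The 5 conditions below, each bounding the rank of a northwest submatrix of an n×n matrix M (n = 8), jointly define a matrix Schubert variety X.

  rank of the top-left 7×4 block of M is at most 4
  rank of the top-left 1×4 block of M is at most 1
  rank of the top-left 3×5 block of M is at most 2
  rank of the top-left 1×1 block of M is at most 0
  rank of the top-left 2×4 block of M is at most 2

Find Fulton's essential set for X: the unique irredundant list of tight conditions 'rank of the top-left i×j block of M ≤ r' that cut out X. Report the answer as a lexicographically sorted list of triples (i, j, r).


Computing R[i][j] = min implied NW-rank bound (n=8, 5 conditions):

  R[1]: 0, 1, 1, 1, 1, 1, 1, 1
  R[2]: 1, 2, 2, 2, 2, 2, 2, 2
  R[3]: 1, 2, 2, 2, 2, 3, 3, 3
  R[4]: 1, 2, 3, 3, 3, 4, 4, 4
  R[5]: 1, 2, 3, 4, 4, 5, 5, 5
  R[6]: 1, 2, 3, 4, 5, 6, 6, 6
  R[7]: 1, 2, 3, 4, 5, 6, 7, 7
  R[8]: 1, 2, 3, 4, 5, 6, 7, 8

so w = (2, 1, 6, 3, 4, 5, 7, 8).

Fulton essential set (2 of the 4 Rothe cells):

[(1, 1, 0), (3, 5, 2)]


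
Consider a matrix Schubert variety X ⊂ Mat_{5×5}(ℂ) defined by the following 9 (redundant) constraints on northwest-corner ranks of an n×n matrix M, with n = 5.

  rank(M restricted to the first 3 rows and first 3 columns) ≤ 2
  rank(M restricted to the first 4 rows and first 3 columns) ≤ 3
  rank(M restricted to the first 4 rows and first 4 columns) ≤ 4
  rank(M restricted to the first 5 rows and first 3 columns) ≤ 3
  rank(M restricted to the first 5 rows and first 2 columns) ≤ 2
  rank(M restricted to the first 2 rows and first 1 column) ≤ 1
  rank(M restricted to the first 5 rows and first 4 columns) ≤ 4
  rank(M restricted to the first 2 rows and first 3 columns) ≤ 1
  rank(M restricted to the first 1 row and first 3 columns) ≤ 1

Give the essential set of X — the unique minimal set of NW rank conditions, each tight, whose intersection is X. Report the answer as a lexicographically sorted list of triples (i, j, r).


Computing R[i][j] = min implied NW-rank bound (n=5, 9 conditions):

  row 1: 1, 1, 1, 1, 1
  row 2: 1, 1, 1, 2, 2
  row 3: 1, 2, 2, 3, 3
  row 4: 1, 2, 3, 4, 4
  row 5: 1, 2, 3, 4, 5

giving w = (1, 4, 2, 3, 5) via Δ²R.

|D(w)|=2, |Ess(w)|=1:

[(2, 3, 1)]


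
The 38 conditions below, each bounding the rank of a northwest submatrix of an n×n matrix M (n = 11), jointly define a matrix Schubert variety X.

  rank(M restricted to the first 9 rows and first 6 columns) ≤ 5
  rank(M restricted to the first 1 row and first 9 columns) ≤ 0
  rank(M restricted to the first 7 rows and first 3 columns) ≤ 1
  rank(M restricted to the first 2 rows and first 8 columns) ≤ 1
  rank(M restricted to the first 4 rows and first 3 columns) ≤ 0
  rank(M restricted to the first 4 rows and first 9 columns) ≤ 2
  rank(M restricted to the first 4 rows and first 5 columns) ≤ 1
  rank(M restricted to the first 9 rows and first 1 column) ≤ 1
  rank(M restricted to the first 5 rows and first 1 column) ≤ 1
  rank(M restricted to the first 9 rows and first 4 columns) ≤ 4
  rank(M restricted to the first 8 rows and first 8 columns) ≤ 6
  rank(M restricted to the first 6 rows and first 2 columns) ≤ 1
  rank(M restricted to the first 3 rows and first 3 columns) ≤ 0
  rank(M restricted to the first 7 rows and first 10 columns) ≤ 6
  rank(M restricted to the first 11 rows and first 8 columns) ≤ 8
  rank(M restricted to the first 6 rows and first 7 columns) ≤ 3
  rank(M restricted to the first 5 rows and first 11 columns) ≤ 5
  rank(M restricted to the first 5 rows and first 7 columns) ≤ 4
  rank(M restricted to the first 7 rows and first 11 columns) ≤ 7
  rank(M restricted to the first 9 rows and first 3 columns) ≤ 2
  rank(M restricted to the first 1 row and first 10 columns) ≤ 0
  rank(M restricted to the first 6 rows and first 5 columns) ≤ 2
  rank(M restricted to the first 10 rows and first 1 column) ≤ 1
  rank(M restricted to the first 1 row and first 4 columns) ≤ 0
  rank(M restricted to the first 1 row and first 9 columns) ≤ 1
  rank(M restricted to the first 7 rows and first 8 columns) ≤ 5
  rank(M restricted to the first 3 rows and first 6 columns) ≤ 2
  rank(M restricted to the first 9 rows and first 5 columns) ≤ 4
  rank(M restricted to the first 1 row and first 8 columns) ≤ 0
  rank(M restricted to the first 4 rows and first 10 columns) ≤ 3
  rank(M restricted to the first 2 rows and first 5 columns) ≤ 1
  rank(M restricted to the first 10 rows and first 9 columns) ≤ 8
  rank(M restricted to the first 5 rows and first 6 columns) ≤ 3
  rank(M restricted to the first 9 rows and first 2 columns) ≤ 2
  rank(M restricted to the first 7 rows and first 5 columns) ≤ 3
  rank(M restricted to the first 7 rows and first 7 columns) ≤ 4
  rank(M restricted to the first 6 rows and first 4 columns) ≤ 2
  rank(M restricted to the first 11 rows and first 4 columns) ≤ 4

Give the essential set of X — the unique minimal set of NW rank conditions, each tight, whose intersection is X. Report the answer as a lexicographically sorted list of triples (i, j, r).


Reconstructing r_w from the 38 given conditions:

  row 1: 0 | 0 | 0 | 0 | 0 | 0 | 0 | 0 | 0 | 0 | 1
  row 2: 0 | 0 | 0 | 1 | 1 | 1 | 1 | 1 | 1 | 1 | 2
  row 3: 0 | 0 | 0 | 1 | 1 | 2 | 2 | 2 | 2 | 2 | 3
  row 4: 0 | 0 | 0 | 1 | 1 | 2 | 2 | 2 | 2 | 3 | 4
  row 5: 1 | 1 | 1 | 2 | 2 | 3 | 3 | 3 | 3 | 4 | 5
  row 6: 1 | 1 | 1 | 2 | 2 | 3 | 3 | 4 | 4 | 5 | 6
  row 7: 1 | 1 | 1 | 2 | 3 | 4 | 4 | 5 | 5 | 6 | 7
  row 8: 1 | 2 | 2 | 3 | 4 | 5 | 5 | 6 | 6 | 7 | 8
  row 9: 1 | 2 | 2 | 3 | 4 | 5 | 6 | 7 | 7 | 8 | 9
  row 10: 1 | 2 | 3 | 4 | 5 | 6 | 7 | 8 | 8 | 9 | 10
  row 11: 1 | 2 | 3 | 4 | 5 | 6 | 7 | 8 | 9 | 10 | 11

reading off 1-entries of Δ²R: w = (11, 4, 6, 10, 1, 8, 5, 2, 7, 3, 9).

|D(w)|=31, |Ess(w)|=8:

[(1, 10, 0), (4, 3, 0), (4, 5, 1), (4, 9, 2), (6, 5, 2), (6, 7, 3), (7, 3, 1), (9, 3, 2)]


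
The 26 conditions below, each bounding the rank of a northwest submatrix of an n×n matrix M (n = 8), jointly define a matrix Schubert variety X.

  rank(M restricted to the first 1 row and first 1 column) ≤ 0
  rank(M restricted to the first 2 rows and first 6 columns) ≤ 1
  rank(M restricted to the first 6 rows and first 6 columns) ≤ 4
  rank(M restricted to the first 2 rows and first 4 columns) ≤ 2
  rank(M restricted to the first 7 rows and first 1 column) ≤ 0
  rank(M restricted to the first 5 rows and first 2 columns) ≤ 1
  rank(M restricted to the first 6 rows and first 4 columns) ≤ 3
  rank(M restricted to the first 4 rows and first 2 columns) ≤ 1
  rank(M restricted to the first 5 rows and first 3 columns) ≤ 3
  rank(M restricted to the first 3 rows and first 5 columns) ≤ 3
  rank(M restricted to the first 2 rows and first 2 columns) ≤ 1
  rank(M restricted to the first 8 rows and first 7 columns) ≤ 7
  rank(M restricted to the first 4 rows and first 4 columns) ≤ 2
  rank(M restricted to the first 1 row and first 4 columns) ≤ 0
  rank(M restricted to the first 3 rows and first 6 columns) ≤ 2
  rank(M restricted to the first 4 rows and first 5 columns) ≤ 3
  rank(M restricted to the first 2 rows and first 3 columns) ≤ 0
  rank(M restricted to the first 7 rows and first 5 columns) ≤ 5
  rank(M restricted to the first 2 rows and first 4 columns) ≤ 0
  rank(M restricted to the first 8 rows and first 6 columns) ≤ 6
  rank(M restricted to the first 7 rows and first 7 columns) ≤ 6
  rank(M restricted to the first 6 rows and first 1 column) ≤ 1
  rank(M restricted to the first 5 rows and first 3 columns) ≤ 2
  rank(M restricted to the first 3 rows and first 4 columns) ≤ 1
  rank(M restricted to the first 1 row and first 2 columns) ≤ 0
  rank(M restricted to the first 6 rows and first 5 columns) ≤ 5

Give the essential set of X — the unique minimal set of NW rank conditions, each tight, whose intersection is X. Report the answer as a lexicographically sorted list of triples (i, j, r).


Propagating the 26 rank bounds to every northwest block:

  0 | 0 | 0 | 0 | 1 | 1 | 1 | 1
  0 | 0 | 0 | 0 | 1 | 1 | 2 | 2
  0 | 1 | 1 | 1 | 2 | 2 | 3 | 3
  0 | 1 | 2 | 2 | 3 | 3 | 4 | 4
  0 | 1 | 2 | 3 | 4 | 4 | 5 | 5
  0 | 1 | 2 | 3 | 4 | 4 | 5 | 6
  0 | 1 | 2 | 3 | 4 | 5 | 6 | 7
  1 | 2 | 3 | 4 | 5 | 6 | 7 | 8

the unique w with this rank table is (5, 7, 2, 3, 4, 8, 6, 1).

Rothe diagram D(w) (15 cells), 4 SE-corners (essential conditions):

[(2, 4, 0), (2, 6, 1), (6, 6, 4), (7, 1, 0)]


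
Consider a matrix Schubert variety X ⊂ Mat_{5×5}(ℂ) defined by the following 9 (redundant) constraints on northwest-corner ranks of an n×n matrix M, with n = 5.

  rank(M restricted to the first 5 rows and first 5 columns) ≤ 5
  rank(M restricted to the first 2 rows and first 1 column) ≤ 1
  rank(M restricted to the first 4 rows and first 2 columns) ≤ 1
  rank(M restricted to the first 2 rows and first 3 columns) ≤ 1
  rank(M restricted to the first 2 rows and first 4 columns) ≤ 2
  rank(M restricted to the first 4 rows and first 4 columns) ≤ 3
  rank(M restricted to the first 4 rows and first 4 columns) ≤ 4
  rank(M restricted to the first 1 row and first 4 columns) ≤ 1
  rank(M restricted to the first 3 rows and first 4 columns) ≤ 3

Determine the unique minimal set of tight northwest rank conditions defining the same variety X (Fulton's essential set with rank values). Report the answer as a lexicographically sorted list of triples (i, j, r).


The tightest implied rank at each (i,j), from the 9 conditions:

  i=1: 1 1 1 1 1
  i=2: 1 1 1 2 2
  i=3: 1 1 2 3 3
  i=4: 1 1 2 3 4
  i=5: 1 2 3 4 5

second differences of R give the permutation w = (1, 4, 3, 5, 2).

2 SE-corners of the 4-cell Rothe diagram give Ess(w):

[(2, 3, 1), (4, 2, 1)]


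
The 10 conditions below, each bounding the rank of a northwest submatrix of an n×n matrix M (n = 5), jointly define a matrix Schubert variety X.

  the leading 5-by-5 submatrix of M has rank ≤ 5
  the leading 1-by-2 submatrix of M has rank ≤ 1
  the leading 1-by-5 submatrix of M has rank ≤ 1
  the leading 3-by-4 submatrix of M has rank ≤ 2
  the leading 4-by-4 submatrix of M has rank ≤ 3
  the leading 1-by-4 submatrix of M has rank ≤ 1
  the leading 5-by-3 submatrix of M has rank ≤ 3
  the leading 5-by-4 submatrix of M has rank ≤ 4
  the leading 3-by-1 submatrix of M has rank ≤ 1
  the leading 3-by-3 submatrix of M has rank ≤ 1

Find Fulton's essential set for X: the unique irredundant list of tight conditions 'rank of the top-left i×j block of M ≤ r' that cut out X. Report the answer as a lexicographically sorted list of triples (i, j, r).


Recovering R(i,j) via the rank-extension bound from the 10 conditions:

  R[1]: 1, 1, 1, 1, 1
  R[2]: 1, 1, 1, 2, 2
  R[3]: 1, 1, 1, 2, 3
  R[4]: 1, 2, 2, 3, 4
  R[5]: 1, 2, 3, 4, 5

the unique w with this rank table is (1, 4, 5, 2, 3).

ℓ(w)=4; the 1 essential cell (i,j,r):

[(3, 3, 1)]


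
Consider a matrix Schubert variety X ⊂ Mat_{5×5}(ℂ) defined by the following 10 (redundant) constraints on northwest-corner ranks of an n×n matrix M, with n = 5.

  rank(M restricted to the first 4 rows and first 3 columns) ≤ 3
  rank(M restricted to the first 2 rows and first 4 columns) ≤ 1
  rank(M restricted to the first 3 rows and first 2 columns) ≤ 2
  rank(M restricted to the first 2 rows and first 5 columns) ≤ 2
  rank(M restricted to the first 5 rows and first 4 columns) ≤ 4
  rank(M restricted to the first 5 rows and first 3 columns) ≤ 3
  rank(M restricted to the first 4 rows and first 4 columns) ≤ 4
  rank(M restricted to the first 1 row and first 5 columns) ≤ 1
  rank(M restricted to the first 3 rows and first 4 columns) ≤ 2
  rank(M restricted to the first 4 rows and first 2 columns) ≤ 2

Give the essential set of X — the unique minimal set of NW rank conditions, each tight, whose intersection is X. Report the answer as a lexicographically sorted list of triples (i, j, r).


Rank table r_w(5×5) implied by the 10 constraints:

  1, 1, 1, 1, 1
  1, 1, 1, 1, 2
  1, 2, 2, 2, 3
  1, 2, 3, 3, 4
  1, 2, 3, 4, 5

giving w = (1, 5, 2, 3, 4) via Δ²R.

|D(w)|=3, |Ess(w)|=1:

[(2, 4, 1)]


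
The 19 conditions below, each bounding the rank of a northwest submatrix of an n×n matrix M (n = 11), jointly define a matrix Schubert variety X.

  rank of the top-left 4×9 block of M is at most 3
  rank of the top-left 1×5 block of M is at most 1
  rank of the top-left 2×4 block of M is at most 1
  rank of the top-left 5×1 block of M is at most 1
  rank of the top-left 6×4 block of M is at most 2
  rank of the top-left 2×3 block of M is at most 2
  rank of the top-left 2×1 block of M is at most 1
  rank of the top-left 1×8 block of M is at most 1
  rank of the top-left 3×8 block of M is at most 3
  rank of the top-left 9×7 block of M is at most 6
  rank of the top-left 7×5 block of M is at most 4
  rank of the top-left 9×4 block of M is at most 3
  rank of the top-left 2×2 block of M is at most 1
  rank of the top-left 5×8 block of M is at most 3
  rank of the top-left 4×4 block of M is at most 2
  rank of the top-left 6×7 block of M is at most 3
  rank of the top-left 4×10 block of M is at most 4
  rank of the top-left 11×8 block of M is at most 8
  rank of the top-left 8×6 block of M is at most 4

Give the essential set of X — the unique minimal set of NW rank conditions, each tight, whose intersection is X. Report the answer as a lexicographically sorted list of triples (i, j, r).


Recovering R(i,j) via the rank-extension bound from the 19 conditions:

  R[1]: 1 | 1 | 1 | 1 | 1 | 1 | 1 | 1 | 1 | 1 | 1
  R[2]: 1 | 1 | 1 | 1 | 2 | 2 | 2 | 2 | 2 | 2 | 2
  R[3]: 1 | 2 | 2 | 2 | 3 | 3 | 3 | 3 | 3 | 3 | 3
  R[4]: 1 | 2 | 2 | 2 | 3 | 3 | 3 | 3 | 3 | 4 | 4
  R[5]: 1 | 2 | 2 | 2 | 3 | 3 | 3 | 3 | 4 | 5 | 5
  R[6]: 1 | 2 | 2 | 2 | 3 | 3 | 3 | 4 | 5 | 6 | 6
  R[7]: 1 | 2 | 3 | 3 | 4 | 4 | 4 | 5 | 6 | 7 | 7
  R[8]: 1 | 2 | 3 | 3 | 4 | 4 | 5 | 6 | 7 | 8 | 8
  R[9]: 1 | 2 | 3 | 3 | 4 | 5 | 6 | 7 | 8 | 9 | 9
  R[10]: 1 | 2 | 3 | 4 | 5 | 6 | 7 | 8 | 9 | 10 | 10
  R[11]: 1 | 2 | 3 | 4 | 5 | 6 | 7 | 8 | 9 | 10 | 11

so w = (1, 5, 2, 10, 9, 8, 3, 7, 6, 4, 11).

Rothe diagram D(w) (21 cells), 7 SE-corners (essential conditions):

[(2, 4, 1), (4, 9, 3), (5, 8, 3), (6, 4, 2), (6, 7, 3), (8, 6, 4), (9, 4, 3)]


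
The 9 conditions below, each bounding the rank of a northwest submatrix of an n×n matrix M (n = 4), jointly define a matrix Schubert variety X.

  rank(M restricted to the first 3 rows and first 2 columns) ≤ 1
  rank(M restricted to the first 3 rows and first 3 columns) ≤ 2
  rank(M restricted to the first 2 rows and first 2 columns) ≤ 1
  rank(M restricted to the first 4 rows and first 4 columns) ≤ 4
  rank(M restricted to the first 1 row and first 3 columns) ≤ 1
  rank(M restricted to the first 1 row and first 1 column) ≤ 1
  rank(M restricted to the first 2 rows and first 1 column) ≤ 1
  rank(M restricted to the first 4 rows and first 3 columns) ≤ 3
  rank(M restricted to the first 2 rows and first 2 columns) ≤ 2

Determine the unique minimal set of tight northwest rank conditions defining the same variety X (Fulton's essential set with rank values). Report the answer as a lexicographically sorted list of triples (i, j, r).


The tightest implied rank at each (i,j), from the 9 conditions:

  1 | 1 | 1 | 1
  1 | 1 | 2 | 2
  1 | 1 | 2 | 3
  1 | 2 | 3 | 4

giving w = (1, 3, 4, 2) via Δ²R.

Rothe diagram D(w) (2 cells), 1 SE-corner (essential condition):

[(3, 2, 1)]


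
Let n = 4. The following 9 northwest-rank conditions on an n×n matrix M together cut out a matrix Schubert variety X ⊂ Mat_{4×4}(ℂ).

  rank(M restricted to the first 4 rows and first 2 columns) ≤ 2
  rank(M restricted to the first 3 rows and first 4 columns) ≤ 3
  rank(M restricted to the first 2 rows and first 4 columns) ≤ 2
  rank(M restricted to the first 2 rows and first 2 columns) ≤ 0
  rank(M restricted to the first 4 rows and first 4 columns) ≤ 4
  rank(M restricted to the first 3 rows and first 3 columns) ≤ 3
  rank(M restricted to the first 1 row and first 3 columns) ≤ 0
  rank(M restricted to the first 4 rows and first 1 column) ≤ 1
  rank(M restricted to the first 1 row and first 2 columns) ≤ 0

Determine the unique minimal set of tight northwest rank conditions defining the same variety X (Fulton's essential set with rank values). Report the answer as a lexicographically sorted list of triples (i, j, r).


Recovering R(i,j) via the rank-extension bound from the 9 conditions:

  0, 0, 0, 1
  0, 0, 1, 2
  1, 1, 2, 3
  1, 2, 3, 4

reading off 1-entries of Δ²R: w = (4, 3, 1, 2).

D(w) has 5 cells with 2 SE-corners; essential set:

[(1, 3, 0), (2, 2, 0)]


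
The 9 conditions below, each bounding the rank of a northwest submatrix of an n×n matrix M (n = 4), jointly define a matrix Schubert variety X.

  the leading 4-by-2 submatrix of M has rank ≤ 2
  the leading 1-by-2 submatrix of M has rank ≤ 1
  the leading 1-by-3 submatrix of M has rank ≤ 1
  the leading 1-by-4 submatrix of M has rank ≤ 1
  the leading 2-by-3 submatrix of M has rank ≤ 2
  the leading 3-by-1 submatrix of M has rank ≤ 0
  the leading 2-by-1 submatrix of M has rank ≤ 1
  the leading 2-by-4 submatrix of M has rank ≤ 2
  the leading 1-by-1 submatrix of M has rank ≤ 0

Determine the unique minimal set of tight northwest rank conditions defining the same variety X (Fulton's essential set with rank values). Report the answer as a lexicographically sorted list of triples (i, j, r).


Rank table r_w(4×4) implied by the 9 constraints:

  R[1]: 0 | 1 | 1 | 1
  R[2]: 0 | 1 | 2 | 2
  R[3]: 0 | 1 | 2 | 3
  R[4]: 1 | 2 | 3 | 4

so w = (2, 3, 4, 1).

1 SE-corner of the 3-cell Rothe diagram gives Ess(w):

[(3, 1, 0)]


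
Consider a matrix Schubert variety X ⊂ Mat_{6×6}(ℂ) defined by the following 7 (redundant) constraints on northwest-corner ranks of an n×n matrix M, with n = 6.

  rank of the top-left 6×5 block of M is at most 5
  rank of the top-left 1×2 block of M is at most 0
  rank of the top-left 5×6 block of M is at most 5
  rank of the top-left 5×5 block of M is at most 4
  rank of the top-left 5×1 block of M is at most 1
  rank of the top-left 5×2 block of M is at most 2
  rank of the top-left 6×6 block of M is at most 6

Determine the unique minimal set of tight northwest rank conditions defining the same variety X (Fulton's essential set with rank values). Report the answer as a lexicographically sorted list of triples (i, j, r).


Reconstructing r_w from the 7 given conditions:

  0, 0, 1, 1, 1, 1
  1, 1, 2, 2, 2, 2
  1, 2, 3, 3, 3, 3
  1, 2, 3, 4, 4, 4
  1, 2, 3, 4, 4, 5
  1, 2, 3, 4, 5, 6

second differences of R give the permutation w = (3, 1, 2, 4, 6, 5).

Rothe diagram D(w) (3 cells), 2 SE-corners (essential conditions):

[(1, 2, 0), (5, 5, 4)]


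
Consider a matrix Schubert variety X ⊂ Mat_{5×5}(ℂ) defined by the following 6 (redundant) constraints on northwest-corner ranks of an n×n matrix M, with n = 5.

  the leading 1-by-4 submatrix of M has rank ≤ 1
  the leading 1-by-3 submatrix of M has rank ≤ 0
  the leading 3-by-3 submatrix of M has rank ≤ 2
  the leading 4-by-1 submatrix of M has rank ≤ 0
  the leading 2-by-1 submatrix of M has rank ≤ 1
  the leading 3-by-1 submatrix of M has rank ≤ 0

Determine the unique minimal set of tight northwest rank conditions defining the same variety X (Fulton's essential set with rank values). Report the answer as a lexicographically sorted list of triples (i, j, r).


Rank table r_w(5×5) implied by the 6 constraints:

  i=1: 0 | 0 | 0 | 1 | 1
  i=2: 0 | 1 | 1 | 2 | 2
  i=3: 0 | 1 | 2 | 3 | 3
  i=4: 0 | 1 | 2 | 3 | 4
  i=5: 1 | 2 | 3 | 4 | 5

second differences of R give the permutation w = (4, 2, 3, 5, 1).

Fulton essential set (2 of the 6 Rothe cells):

[(1, 3, 0), (4, 1, 0)]


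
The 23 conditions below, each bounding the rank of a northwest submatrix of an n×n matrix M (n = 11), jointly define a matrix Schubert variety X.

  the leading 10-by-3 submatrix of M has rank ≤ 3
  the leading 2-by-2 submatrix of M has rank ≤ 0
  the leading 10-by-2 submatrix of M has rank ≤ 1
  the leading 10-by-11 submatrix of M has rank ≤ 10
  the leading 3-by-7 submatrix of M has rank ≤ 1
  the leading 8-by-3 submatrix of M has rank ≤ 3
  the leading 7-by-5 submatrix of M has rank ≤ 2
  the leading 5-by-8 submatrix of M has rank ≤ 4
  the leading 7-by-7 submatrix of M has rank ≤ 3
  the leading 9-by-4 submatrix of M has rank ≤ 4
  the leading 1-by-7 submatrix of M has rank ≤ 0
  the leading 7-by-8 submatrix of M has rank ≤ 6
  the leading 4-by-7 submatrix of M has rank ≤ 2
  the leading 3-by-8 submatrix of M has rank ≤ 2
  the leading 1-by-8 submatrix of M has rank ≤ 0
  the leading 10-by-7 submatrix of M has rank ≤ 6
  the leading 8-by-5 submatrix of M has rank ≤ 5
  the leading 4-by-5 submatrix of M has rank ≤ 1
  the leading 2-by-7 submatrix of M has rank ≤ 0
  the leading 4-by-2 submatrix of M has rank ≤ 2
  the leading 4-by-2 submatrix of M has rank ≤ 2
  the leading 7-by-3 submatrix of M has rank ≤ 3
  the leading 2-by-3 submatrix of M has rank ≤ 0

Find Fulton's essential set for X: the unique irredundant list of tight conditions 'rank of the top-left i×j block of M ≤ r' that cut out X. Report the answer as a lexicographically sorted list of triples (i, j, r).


The tightest implied rank at each (i,j), from the 23 conditions:

  i=1: 0  0  0  0  0  0  0  0  1  1  1
  i=2: 0  0  0  0  0  0  0  1  2  2  2
  i=3: 1  1  1  1  1  1  1  2  3  3  3
  i=4: 1  1  1  1  1  2  2  3  4  4  4
  i=5: 1  1  2  2  2  3  3  4  5  5  5
  i=6: 1  1  2  2  2  3  3  4  5  6  6
  i=7: 1  1  2  2  2  3  3  4  5  6  7
  i=8: 1  1  2  3  3  4  4  5  6  7  8
  i=9: 1  1  2  3  4  5  5  6  7  8  9
  i=10: 1  1  2  3  4  5  6  7  8  9  10
  i=11: 1  2  3  4  5  6  7  8  9  10  11

reading off 1-entries of Δ²R: w = (9, 8, 1, 6, 3, 10, 11, 4, 5, 7, 2).

Fulton essential set (6 of the 31 Rothe cells):

[(1, 8, 0), (2, 7, 0), (4, 5, 1), (7, 5, 2), (7, 7, 3), (10, 2, 1)]


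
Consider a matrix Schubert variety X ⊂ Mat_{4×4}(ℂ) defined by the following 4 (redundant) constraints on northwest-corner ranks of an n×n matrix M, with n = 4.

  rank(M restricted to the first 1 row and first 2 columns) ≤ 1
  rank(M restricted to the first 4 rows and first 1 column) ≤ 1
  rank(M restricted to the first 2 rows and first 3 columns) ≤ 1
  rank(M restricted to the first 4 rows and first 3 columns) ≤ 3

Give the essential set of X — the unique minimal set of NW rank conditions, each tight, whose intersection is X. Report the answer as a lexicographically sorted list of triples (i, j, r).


Computing R[i][j] = min implied NW-rank bound (n=4, 4 conditions):

  1 | 1 | 1 | 1
  1 | 1 | 1 | 2
  1 | 2 | 2 | 3
  1 | 2 | 3 | 4

second differences of R give the permutation w = (1, 4, 2, 3).

D(w) has 2 cells with 1 SE-corner; essential set:

[(2, 3, 1)]


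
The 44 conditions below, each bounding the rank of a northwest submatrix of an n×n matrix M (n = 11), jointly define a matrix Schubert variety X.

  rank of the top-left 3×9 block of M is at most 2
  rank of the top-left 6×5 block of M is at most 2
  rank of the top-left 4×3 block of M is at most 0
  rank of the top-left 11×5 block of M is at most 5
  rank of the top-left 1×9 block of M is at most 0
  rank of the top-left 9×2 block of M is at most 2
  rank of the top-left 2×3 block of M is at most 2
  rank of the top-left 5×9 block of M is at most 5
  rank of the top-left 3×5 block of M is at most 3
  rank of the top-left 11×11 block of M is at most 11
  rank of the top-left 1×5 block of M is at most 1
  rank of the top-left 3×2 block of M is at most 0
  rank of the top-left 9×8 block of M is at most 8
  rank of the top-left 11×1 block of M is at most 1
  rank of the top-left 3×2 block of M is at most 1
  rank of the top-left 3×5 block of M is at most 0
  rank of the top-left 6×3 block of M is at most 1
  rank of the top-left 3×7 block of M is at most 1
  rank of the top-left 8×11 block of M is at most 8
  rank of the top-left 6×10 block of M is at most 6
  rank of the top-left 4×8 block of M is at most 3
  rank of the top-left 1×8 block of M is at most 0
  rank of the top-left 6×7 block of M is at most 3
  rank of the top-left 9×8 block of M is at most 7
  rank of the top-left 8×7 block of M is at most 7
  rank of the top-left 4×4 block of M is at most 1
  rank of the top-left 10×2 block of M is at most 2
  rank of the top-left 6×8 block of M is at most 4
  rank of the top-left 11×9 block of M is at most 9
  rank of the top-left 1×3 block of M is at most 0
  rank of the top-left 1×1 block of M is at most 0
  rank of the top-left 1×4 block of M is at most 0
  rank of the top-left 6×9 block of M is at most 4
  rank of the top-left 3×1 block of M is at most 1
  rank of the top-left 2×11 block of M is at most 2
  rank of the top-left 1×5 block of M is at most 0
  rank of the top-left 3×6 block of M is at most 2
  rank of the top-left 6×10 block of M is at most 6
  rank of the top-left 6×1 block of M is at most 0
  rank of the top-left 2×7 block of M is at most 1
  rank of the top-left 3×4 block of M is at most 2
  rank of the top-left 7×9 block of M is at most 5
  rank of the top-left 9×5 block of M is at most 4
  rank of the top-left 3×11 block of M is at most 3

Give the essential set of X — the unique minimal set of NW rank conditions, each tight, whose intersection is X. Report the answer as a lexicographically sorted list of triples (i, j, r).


Computing R[i][j] = min implied NW-rank bound (n=11, 44 conditions):

  i=1: 0  0  0  0  0  0  0  0  0  1  1
  i=2: 0  0  0  0  0  1  1  1  1  2  2
  i=3: 0  0  0  0  0  1  1  2  2  3  3
  i=4: 0  0  0  1  1  2  2  3  3  4  4
  i=5: 0  1  1  2  2  3  3  4  4  5  5
  i=6: 0  1  1  2  2  3  3  4  4  5  6
  i=7: 1  2  2  3  3  4  4  5  5  6  7
  i=8: 1  2  3  4  4  5  5  6  6  7  8
  i=9: 1  2  3  4  4  5  6  7  7  8  9
  i=10: 1  2  3  4  5  6  7  8  8  9  10
  i=11: 1  2  3  4  5  6  7  8  9  10  11

the unique w with this rank table is (10, 6, 8, 4, 2, 11, 1, 3, 7, 5, 9).

Fulton essential set (10 of the 30 Rothe cells):

[(1, 9, 0), (3, 5, 0), (3, 7, 1), (4, 3, 0), (6, 1, 0), (6, 3, 1), (6, 5, 2), (6, 7, 3), (6, 9, 4), (9, 5, 4)]


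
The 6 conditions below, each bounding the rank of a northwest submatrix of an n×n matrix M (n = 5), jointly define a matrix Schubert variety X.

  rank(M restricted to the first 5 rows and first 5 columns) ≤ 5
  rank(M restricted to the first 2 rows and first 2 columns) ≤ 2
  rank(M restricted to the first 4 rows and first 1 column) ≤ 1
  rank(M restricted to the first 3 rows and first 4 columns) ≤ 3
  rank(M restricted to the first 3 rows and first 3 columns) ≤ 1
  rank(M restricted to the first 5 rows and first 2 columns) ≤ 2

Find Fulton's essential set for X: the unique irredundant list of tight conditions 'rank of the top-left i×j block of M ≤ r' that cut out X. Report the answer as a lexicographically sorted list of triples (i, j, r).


Propagating the 6 rank bounds to every northwest block:

  1  1  1  1  1
  1  1  1  2  2
  1  1  1  2  3
  1  2  2  3  4
  1  2  3  4  5

hence w(1..5) = (1, 4, 5, 2, 3).

Fulton essential set (1 of the 4 Rothe cells):

[(3, 3, 1)]


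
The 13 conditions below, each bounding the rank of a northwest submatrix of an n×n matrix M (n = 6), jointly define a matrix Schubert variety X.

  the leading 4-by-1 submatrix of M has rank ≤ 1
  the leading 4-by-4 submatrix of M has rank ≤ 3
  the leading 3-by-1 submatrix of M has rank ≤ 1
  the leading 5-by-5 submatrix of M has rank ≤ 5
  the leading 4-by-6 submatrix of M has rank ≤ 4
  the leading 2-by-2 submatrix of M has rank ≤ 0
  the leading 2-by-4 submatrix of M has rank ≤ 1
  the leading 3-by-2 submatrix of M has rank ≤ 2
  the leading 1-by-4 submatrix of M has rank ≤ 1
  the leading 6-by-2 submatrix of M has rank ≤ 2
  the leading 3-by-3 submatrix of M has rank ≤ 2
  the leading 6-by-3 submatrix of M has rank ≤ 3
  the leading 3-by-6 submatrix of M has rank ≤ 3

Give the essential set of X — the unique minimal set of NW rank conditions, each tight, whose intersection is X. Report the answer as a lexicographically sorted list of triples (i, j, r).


Rank table r_w(6×6) implied by the 13 constraints:

  0  0  1  1  1  1
  0  0  1  1  2  2
  1  1  2  2  3  3
  1  2  3  3  4  4
  1  2  3  4  5  5
  1  2  3  4  5  6

giving w = (3, 5, 1, 2, 4, 6) via Δ²R.

ℓ(w)=5; the 2 essential cells (i,j,r):

[(2, 2, 0), (2, 4, 1)]


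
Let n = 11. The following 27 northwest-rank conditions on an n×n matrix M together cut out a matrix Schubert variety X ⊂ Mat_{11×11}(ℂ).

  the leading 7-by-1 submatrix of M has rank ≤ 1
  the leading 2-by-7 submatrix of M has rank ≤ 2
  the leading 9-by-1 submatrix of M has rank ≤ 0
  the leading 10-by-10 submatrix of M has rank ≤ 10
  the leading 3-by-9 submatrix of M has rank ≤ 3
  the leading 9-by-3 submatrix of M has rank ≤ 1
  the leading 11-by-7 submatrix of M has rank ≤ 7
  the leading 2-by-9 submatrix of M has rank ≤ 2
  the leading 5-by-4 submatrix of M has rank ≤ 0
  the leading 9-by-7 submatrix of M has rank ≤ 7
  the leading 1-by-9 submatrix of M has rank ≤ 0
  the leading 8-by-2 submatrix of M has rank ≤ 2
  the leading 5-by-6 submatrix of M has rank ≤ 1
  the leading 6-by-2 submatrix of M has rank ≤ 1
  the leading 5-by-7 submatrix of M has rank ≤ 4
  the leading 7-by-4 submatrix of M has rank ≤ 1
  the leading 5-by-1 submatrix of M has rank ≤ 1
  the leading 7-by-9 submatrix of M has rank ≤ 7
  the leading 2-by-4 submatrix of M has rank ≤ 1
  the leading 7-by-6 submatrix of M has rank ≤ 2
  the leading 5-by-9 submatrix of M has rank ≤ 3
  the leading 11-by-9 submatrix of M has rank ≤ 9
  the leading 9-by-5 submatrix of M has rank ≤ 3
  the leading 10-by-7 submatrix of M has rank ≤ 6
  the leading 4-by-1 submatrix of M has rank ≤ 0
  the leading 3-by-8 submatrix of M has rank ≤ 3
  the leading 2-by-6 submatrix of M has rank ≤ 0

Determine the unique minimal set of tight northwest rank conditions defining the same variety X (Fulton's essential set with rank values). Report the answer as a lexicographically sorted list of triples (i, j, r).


Computing R[i][j] = min implied NW-rank bound (n=11, 27 conditions):

  i=1: 0 | 0 | 0 | 0 | 0 | 0 | 0 | 0 | 0 | 1 | 1
  i=2: 0 | 0 | 0 | 0 | 0 | 0 | 1 | 1 | 1 | 2 | 2
  i=3: 0 | 0 | 0 | 0 | 1 | 1 | 2 | 2 | 2 | 3 | 3
  i=4: 0 | 0 | 0 | 0 | 1 | 1 | 2 | 3 | 3 | 4 | 4
  i=5: 0 | 0 | 0 | 0 | 1 | 1 | 2 | 3 | 3 | 4 | 5
  i=6: 0 | 1 | 1 | 1 | 2 | 2 | 3 | 4 | 4 | 5 | 6
  i=7: 0 | 1 | 1 | 1 | 2 | 2 | 3 | 4 | 5 | 6 | 7
  i=8: 0 | 1 | 1 | 2 | 3 | 3 | 4 | 5 | 6 | 7 | 8
  i=9: 0 | 1 | 1 | 2 | 3 | 4 | 5 | 6 | 7 | 8 | 9
  i=10: 1 | 2 | 2 | 3 | 4 | 5 | 6 | 7 | 8 | 9 | 10
  i=11: 1 | 2 | 3 | 4 | 5 | 6 | 7 | 8 | 9 | 10 | 11

reading off 1-entries of Δ²R: w = (10, 7, 5, 8, 11, 2, 9, 4, 6, 1, 3).

9 SE-corners of the 39-cell Rothe diagram give Ess(w):

[(1, 9, 0), (2, 6, 0), (5, 4, 0), (5, 6, 1), (5, 9, 3), (7, 4, 1), (7, 6, 2), (9, 1, 0), (9, 3, 1)]


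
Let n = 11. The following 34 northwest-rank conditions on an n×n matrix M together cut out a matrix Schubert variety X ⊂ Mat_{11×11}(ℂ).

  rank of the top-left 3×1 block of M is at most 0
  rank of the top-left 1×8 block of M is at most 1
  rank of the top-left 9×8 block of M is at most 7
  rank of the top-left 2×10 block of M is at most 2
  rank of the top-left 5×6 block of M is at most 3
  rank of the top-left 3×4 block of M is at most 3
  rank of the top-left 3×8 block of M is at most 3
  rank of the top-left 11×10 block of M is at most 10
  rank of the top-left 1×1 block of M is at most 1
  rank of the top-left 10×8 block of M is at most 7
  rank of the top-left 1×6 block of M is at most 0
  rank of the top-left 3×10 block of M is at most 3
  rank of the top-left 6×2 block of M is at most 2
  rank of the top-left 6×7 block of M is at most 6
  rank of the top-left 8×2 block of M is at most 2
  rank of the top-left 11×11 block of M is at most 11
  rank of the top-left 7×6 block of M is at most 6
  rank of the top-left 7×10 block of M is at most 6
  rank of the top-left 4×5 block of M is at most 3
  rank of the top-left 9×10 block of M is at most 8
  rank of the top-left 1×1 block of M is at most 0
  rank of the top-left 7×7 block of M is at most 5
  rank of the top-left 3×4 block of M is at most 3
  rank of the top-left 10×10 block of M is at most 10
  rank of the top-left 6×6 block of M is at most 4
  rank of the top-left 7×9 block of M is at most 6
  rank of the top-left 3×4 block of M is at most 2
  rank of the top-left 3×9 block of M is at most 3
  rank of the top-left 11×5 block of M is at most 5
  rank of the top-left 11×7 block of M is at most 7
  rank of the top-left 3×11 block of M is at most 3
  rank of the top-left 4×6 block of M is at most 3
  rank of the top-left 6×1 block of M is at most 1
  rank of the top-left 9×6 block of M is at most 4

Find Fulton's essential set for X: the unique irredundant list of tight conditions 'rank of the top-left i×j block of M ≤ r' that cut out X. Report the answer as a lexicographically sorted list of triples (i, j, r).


The tightest implied rank at each (i,j), from the 34 conditions:

  row 1: 0, 0, 0, 0, 0, 0, 1, 1, 1, 1, 1
  row 2: 0, 1, 1, 1, 1, 1, 2, 2, 2, 2, 2
  row 3: 0, 1, 2, 2, 2, 2, 3, 3, 3, 3, 3
  row 4: 1, 2, 3, 3, 3, 3, 4, 4, 4, 4, 4
  row 5: 1, 2, 3, 3, 3, 3, 4, 5, 5, 5, 5
  row 6: 1, 2, 3, 4, 4, 4, 5, 6, 6, 6, 6
  row 7: 1, 2, 3, 4, 4, 4, 5, 6, 6, 6, 7
  row 8: 1, 2, 3, 4, 4, 4, 5, 6, 7, 7, 8
  row 9: 1, 2, 3, 4, 4, 4, 5, 6, 7, 8, 9
  row 10: 1, 2, 3, 4, 5, 5, 6, 7, 8, 9, 10
  row 11: 1, 2, 3, 4, 5, 6, 7, 8, 9, 10, 11

so w = (7, 2, 3, 1, 8, 4, 11, 9, 10, 5, 6).

D(w) has 19 cells with 5 SE-corners; essential set:

[(1, 6, 0), (3, 1, 0), (5, 6, 3), (7, 10, 6), (9, 6, 4)]
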